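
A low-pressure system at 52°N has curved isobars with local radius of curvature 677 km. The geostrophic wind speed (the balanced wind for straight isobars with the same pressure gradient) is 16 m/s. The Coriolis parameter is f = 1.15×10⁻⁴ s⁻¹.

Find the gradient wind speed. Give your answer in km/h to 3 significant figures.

Around a low, centrifugal force acts outward with Coriolis, so pressure-gradient force balances both:
(1/ρ)|∂P/∂n| = fV + V²/R  →  V² + fR·V − fR·V_g = 0
With fR = 1.15×10⁻⁴ × 677×10³ m = 77.9 m/s:
V = [−fR + √((fR)² + 4 fR V_g)]/2 = [−77.9 + √(77.9² + 4×77.9×16)]/2 = 13.6 m/s
Subgeostrophic (V < V_g = 16 m/s), as expected around a low.
Converting: 13.6 m/s × 3.6 = 49.0 km/h

49.0 km/h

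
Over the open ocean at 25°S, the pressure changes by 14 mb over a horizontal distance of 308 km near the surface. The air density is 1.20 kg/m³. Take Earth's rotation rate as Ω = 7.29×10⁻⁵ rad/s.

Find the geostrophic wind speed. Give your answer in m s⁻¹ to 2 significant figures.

61 m s⁻¹

Coriolis parameter at 25°S:
f = 2Ω sin φ = 2 × 7.29×10⁻⁵ × sin 25° = 6.16×10⁻⁵ s⁻¹
Pressure gradient: |∂P/∂n| = 1400 Pa / 308000 m = 4.55×10⁻³ Pa/m
Geostrophic balance (pressure-gradient force = Coriolis force):
V_g = (1/(fρ)) |∂P/∂n| = 4.55×10⁻³ / (6.16×10⁻⁵ × 1.20) = 61.5 m/s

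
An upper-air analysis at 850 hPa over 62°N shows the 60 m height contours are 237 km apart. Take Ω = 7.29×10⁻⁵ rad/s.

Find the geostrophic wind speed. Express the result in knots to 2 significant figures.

Coriolis parameter at 62°N:
f = 2Ω sin φ = 2 × 7.29×10⁻⁵ × sin 62° = 1.29×10⁻⁴ s⁻¹
Height gradient: |∂Z/∂n| = 60 m / 237000 m = 2.53×10⁻⁴
On a pressure surface, geostrophic balance gives V_g = (g/f)|∂Z/∂n|:
V_g = 9.81 × 2.53×10⁻⁴ / 1.29×10⁻⁴ = 19.3 m/s
Converting: 19.3 m/s × 1.944 = 38 knots

38 knots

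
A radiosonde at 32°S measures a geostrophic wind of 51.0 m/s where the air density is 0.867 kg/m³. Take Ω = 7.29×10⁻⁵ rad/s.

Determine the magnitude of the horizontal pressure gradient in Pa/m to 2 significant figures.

Coriolis parameter at 32°S:
f = 2Ω sin φ = 2 × 7.29×10⁻⁵ × sin 32° = 7.73×10⁻⁵ s⁻¹
Geostrophic balance rearranged: |∂P/∂n| = f ρ V_g
|∂P/∂n| = 7.73×10⁻⁵ × 0.867 × 51.0 = 3.42×10⁻³ Pa/m

3.4×10⁻³ Pa/m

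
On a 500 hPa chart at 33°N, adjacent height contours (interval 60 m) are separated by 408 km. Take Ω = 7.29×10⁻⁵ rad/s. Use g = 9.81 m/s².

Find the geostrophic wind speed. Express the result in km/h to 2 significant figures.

65 km/h

Coriolis parameter at 33°N:
f = 2Ω sin φ = 2 × 7.29×10⁻⁵ × sin 33° = 7.94×10⁻⁵ s⁻¹
Height gradient: |∂Z/∂n| = 60 m / 408000 m = 1.47×10⁻⁴
On a pressure surface, geostrophic balance gives V_g = (g/f)|∂Z/∂n|:
V_g = 9.81 × 1.47×10⁻⁴ / 7.94×10⁻⁵ = 18.2 m/s
Converting: 18.2 m/s × 3.6 = 65 km/h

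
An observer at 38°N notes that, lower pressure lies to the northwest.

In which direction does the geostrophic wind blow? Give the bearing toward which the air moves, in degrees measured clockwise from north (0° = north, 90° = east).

045°

The pressure-gradient force points toward the northwest (bearing 315°).
Geostrophic balance: in the Northern Hemisphere the Coriolis force deflects motion to the right, so the geostrophic wind blows 90° to the right of the pressure-gradient force (low pressure on the left).
Rotating 315° by 90° clockwise gives 045° — the wind blows toward the northeast.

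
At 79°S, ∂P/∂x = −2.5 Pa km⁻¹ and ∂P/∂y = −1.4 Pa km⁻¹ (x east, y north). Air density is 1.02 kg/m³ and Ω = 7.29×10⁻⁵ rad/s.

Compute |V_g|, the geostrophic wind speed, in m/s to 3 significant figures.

19.6 m/s

Coriolis parameter at 79°S:
f = 2Ω sin φ = 2 × 7.29×10⁻⁵ × sin 79° = 1.43×10⁻⁴ s⁻¹
In the Southern Hemisphere f is negative: f = −1.43×10⁻⁴ s⁻¹.
Component geostrophic relations (x east, y north):
u_g = −(1/(fρ)) ∂P/∂y,  v_g = (1/(fρ)) ∂P/∂x
u_g = −(−1.4×10⁻³)/(−1.43×10⁻⁴ × 1.02) = −9.59 m/s;  v_g = (−2.5×10⁻³)/(−1.43×10⁻⁴ × 1.02) = 17.1 m/s
|V_g| = √(u_g² + v_g²) = 19.6 m/s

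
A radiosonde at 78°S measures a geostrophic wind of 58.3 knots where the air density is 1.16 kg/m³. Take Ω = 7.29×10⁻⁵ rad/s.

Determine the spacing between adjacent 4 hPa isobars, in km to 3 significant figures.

80.6 km

Coriolis parameter at 78°S:
f = 2Ω sin φ = 2 × 7.29×10⁻⁵ × sin 78° = 1.43×10⁻⁴ s⁻¹
Wind speed in SI: 58.3 knots = 30.0 m/s
Geostrophic balance rearranged: |∂P/∂n| = f ρ V_g
|∂P/∂n| = 1.43×10⁻⁴ × 1.16 × 30.0 = 4.96×10⁻³ Pa/m
Isobar spacing: Δn = ΔP/|∂P/∂n| = 400 Pa / 4.96×10⁻³ Pa/m = 80618 m ≈ 80.6 km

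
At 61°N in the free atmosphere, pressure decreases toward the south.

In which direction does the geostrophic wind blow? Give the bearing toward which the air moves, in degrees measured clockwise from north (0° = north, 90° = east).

The pressure-gradient force points toward the south (bearing 180°).
Geostrophic balance: in the Northern Hemisphere the Coriolis force deflects motion to the right, so the geostrophic wind blows 90° to the right of the pressure-gradient force (low pressure on the left).
Rotating 180° by 90° clockwise gives 270° — the wind blows toward the west.

270°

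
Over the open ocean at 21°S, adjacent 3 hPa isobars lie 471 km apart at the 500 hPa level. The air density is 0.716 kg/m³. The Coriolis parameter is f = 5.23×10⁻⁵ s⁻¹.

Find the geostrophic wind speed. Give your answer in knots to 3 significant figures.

33.1 knots

Pressure gradient: |∂P/∂n| = 300 Pa / 471000 m = 6.37×10⁻⁴ Pa/m
Geostrophic balance (pressure-gradient force = Coriolis force):
V_g = (1/(fρ)) |∂P/∂n| = 6.37×10⁻⁴ / (5.23×10⁻⁵ × 0.716) = 17.0 m/s
Converting: 17.0 m/s × 1.944 = 33.1 knots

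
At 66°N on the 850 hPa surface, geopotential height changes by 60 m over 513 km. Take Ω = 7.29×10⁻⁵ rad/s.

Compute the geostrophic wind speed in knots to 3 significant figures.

Coriolis parameter at 66°N:
f = 2Ω sin φ = 2 × 7.29×10⁻⁵ × sin 66° = 1.33×10⁻⁴ s⁻¹
Height gradient: |∂Z/∂n| = 60 m / 513000 m = 1.17×10⁻⁴
On a pressure surface, geostrophic balance gives V_g = (g/f)|∂Z/∂n|:
V_g = 9.81 × 1.17×10⁻⁴ / 1.33×10⁻⁴ = 8.61 m/s
Converting: 8.61 m/s × 1.944 = 16.7 knots

16.7 knots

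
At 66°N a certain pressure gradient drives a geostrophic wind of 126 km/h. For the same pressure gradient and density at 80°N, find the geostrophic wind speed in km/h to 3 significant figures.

117 km/h

With the same pressure gradient and density, V_g ∝ 1/f ∝ 1/sin φ.
V₂ = V₁ · sin φ₁ / sin φ₂ = 126 × sin 66° / sin 80°
V₂ = 126 × 0.9135/0.9848 = 117 km/h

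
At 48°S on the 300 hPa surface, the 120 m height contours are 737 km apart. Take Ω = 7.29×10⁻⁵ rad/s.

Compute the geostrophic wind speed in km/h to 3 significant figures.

Coriolis parameter at 48°S:
f = 2Ω sin φ = 2 × 7.29×10⁻⁵ × sin 48° = 1.08×10⁻⁴ s⁻¹
Height gradient: |∂Z/∂n| = 120 m / 737000 m = 1.63×10⁻⁴
On a pressure surface, geostrophic balance gives V_g = (g/f)|∂Z/∂n|:
V_g = 9.81 × 1.63×10⁻⁴ / 1.08×10⁻⁴ = 14.7 m/s
Converting: 14.7 m/s × 3.6 = 53.1 km/h

53.1 km/h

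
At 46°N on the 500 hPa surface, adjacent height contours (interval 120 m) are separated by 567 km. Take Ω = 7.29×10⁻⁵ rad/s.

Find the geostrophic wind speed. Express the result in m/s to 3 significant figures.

Coriolis parameter at 46°N:
f = 2Ω sin φ = 2 × 7.29×10⁻⁵ × sin 46° = 1.05×10⁻⁴ s⁻¹
Height gradient: |∂Z/∂n| = 120 m / 567000 m = 2.12×10⁻⁴
On a pressure surface, geostrophic balance gives V_g = (g/f)|∂Z/∂n|:
V_g = 9.81 × 2.12×10⁻⁴ / 1.05×10⁻⁴ = 19.8 m/s

19.8 m/s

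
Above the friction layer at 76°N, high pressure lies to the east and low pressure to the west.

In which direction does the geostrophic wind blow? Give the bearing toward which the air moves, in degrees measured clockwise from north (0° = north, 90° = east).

The pressure-gradient force points toward the west (bearing 270°).
Geostrophic balance: in the Northern Hemisphere the Coriolis force deflects motion to the right, so the geostrophic wind blows 90° to the right of the pressure-gradient force (low pressure on the left).
Rotating 270° by 90° clockwise gives 000° — the wind blows toward the north.

000°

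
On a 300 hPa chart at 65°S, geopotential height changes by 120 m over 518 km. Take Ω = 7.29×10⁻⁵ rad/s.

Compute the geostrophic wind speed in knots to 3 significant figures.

Coriolis parameter at 65°S:
f = 2Ω sin φ = 2 × 7.29×10⁻⁵ × sin 65° = 1.32×10⁻⁴ s⁻¹
Height gradient: |∂Z/∂n| = 120 m / 518000 m = 2.32×10⁻⁴
On a pressure surface, geostrophic balance gives V_g = (g/f)|∂Z/∂n|:
V_g = 9.81 × 2.32×10⁻⁴ / 1.32×10⁻⁴ = 17.2 m/s
Converting: 17.2 m/s × 1.944 = 33.4 knots

33.4 knots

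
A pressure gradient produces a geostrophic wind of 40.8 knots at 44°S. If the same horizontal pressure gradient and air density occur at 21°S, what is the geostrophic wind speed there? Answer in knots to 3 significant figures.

79.1 knots

With the same pressure gradient and density, V_g ∝ 1/f ∝ 1/sin φ.
V₂ = V₁ · sin φ₁ / sin φ₂ = 40.8 × sin 44° / sin 21°
V₂ = 40.8 × 0.6947/0.3584 = 79.1 knots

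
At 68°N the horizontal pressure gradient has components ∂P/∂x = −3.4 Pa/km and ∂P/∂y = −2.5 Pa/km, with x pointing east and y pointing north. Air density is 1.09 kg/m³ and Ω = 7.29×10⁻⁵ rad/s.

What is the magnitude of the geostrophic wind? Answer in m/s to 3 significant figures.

Coriolis parameter at 68°N:
f = 2Ω sin φ = 2 × 7.29×10⁻⁵ × sin 68° = 1.35×10⁻⁴ s⁻¹
Component geostrophic relations (x east, y north):
u_g = −(1/(fρ)) ∂P/∂y,  v_g = (1/(fρ)) ∂P/∂x
u_g = −(−2.5×10⁻³)/(1.35×10⁻⁴ × 1.09) = 17.0 m/s;  v_g = (−3.4×10⁻³)/(1.35×10⁻⁴ × 1.09) = −23.1 m/s
|V_g| = √(u_g² + v_g²) = 28.6 m/s

28.6 m/s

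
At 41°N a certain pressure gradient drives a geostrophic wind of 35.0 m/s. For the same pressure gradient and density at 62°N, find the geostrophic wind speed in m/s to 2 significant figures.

With the same pressure gradient and density, V_g ∝ 1/f ∝ 1/sin φ.
V₂ = V₁ · sin φ₁ / sin φ₂ = 35.0 × sin 41° / sin 62°
V₂ = 35.0 × 0.6561/0.8829 = 26 m/s

26 m/s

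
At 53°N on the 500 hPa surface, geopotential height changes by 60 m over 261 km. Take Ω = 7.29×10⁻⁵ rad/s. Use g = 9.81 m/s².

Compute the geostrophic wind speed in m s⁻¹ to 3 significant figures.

19.4 m s⁻¹

Coriolis parameter at 53°N:
f = 2Ω sin φ = 2 × 7.29×10⁻⁵ × sin 53° = 1.16×10⁻⁴ s⁻¹
Height gradient: |∂Z/∂n| = 60 m / 261000 m = 2.30×10⁻⁴
On a pressure surface, geostrophic balance gives V_g = (g/f)|∂Z/∂n|:
V_g = 9.81 × 2.30×10⁻⁴ / 1.16×10⁻⁴ = 19.4 m/s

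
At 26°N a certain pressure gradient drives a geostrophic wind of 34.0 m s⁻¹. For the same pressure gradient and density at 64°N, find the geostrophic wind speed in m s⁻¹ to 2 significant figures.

With the same pressure gradient and density, V_g ∝ 1/f ∝ 1/sin φ.
V₂ = V₁ · sin φ₁ / sin φ₂ = 34.0 × sin 26° / sin 64°
V₂ = 34.0 × 0.4384/0.8988 = 17 m s⁻¹

17 m s⁻¹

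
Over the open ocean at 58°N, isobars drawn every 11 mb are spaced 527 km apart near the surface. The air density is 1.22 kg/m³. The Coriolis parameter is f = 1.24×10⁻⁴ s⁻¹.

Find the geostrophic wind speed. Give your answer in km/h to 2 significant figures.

Pressure gradient: |∂P/∂n| = 1100 Pa / 527000 m = 2.09×10⁻³ Pa/m
Geostrophic balance (pressure-gradient force = Coriolis force):
V_g = (1/(fρ)) |∂P/∂n| = 2.09×10⁻³ / (1.24×10⁻⁴ × 1.22) = 13.8 m/s
Converting: 13.8 m/s × 3.6 = 50 km/h

50 km/h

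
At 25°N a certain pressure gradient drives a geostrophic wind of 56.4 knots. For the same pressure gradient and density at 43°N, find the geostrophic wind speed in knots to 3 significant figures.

With the same pressure gradient and density, V_g ∝ 1/f ∝ 1/sin φ.
V₂ = V₁ · sin φ₁ / sin φ₂ = 56.4 × sin 25° / sin 43°
V₂ = 56.4 × 0.4226/0.6820 = 34.9 knots

34.9 knots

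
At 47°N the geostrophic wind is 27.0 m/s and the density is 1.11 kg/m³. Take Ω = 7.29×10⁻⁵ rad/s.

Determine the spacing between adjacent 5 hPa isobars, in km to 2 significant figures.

Coriolis parameter at 47°N:
f = 2Ω sin φ = 2 × 7.29×10⁻⁵ × sin 47° = 1.07×10⁻⁴ s⁻¹
Geostrophic balance rearranged: |∂P/∂n| = f ρ V_g
|∂P/∂n| = 1.07×10⁻⁴ × 1.11 × 27.0 = 3.20×10⁻³ Pa/m
Isobar spacing: Δn = ΔP/|∂P/∂n| = 500 Pa / 3.20×10⁻³ Pa/m = 156458 m ≈ 160 km

160 km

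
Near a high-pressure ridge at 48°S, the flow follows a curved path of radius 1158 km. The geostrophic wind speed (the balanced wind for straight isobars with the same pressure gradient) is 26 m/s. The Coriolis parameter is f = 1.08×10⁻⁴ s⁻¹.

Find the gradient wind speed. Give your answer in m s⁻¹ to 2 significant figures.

37 m s⁻¹

Around a high, pressure-gradient force acts outward with centrifugal, so Coriolis balances both:
fV = (1/ρ)|∂P/∂n| + V²/R  →  V² − fR·V + fR·V_g = 0
With fR = 1.08×10⁻⁴ × 1158×10³ m = 125 m/s:
V = [fR − √((fR)² − 4 fR V_g)]/2 = [125 − √(125² − 4×125×26)]/2 = 36.9 m/s
Supergeostrophic (V > V_g = 26 m/s), as expected around a high.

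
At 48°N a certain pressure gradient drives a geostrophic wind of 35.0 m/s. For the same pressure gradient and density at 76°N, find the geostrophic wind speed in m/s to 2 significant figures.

27 m/s

With the same pressure gradient and density, V_g ∝ 1/f ∝ 1/sin φ.
V₂ = V₁ · sin φ₁ / sin φ₂ = 35.0 × sin 48° / sin 76°
V₂ = 35.0 × 0.7431/0.9703 = 27 m/s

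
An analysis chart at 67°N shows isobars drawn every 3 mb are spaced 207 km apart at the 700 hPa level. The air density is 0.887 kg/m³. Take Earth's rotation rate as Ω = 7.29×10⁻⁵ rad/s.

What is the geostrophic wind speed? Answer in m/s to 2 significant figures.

12 m/s

Coriolis parameter at 67°N:
f = 2Ω sin φ = 2 × 7.29×10⁻⁵ × sin 67° = 1.34×10⁻⁴ s⁻¹
Pressure gradient: |∂P/∂n| = 300 Pa / 207000 m = 1.45×10⁻³ Pa/m
Geostrophic balance (pressure-gradient force = Coriolis force):
V_g = (1/(fρ)) |∂P/∂n| = 1.45×10⁻³ / (1.34×10⁻⁴ × 0.887) = 12.2 m/s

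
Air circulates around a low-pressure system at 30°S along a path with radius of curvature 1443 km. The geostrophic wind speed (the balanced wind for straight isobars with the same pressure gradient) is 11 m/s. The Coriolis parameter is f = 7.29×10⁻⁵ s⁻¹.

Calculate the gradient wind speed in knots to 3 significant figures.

19.5 knots

Around a low, centrifugal force acts outward with Coriolis, so pressure-gradient force balances both:
(1/ρ)|∂P/∂n| = fV + V²/R  →  V² + fR·V − fR·V_g = 0
With fR = 7.29×10⁻⁵ × 1443×10³ m = 105 m/s:
V = [−fR + √((fR)² + 4 fR V_g)]/2 = [−105 + √(105² + 4×105×11)]/2 = 10 m/s
Subgeostrophic (V < V_g = 11 m/s), as expected around a low.
Converting: 10 m/s × 1.944 = 19.5 knots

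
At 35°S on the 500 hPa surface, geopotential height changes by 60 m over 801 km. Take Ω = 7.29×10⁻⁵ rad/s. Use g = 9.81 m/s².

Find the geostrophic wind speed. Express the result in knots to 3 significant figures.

17.1 knots

Coriolis parameter at 35°S:
f = 2Ω sin φ = 2 × 7.29×10⁻⁵ × sin 35° = 8.36×10⁻⁵ s⁻¹
Height gradient: |∂Z/∂n| = 60 m / 801000 m = 7.49×10⁻⁵
On a pressure surface, geostrophic balance gives V_g = (g/f)|∂Z/∂n|:
V_g = 9.81 × 7.49×10⁻⁵ / 8.36×10⁻⁵ = 8.79 m/s
Converting: 8.79 m/s × 1.944 = 17.1 knots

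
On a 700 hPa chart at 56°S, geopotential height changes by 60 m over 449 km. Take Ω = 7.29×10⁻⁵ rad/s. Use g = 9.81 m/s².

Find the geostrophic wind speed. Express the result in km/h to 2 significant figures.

39 km/h

Coriolis parameter at 56°S:
f = 2Ω sin φ = 2 × 7.29×10⁻⁵ × sin 56° = 1.21×10⁻⁴ s⁻¹
Height gradient: |∂Z/∂n| = 60 m / 449000 m = 1.34×10⁻⁴
On a pressure surface, geostrophic balance gives V_g = (g/f)|∂Z/∂n|:
V_g = 9.81 × 1.34×10⁻⁴ / 1.21×10⁻⁴ = 10.8 m/s
Converting: 10.8 m/s × 3.6 = 39 km/h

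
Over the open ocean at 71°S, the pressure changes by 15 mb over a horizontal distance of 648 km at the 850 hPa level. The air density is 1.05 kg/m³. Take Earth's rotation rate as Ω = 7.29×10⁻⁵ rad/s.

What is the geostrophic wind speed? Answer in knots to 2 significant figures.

31 knots

Coriolis parameter at 71°S:
f = 2Ω sin φ = 2 × 7.29×10⁻⁵ × sin 71° = 1.38×10⁻⁴ s⁻¹
Pressure gradient: |∂P/∂n| = 1500 Pa / 648000 m = 2.31×10⁻³ Pa/m
Geostrophic balance (pressure-gradient force = Coriolis force):
V_g = (1/(fρ)) |∂P/∂n| = 2.31×10⁻³ / (1.38×10⁻⁴ × 1.05) = 16.0 m/s
Converting: 16.0 m/s × 1.944 = 31 knots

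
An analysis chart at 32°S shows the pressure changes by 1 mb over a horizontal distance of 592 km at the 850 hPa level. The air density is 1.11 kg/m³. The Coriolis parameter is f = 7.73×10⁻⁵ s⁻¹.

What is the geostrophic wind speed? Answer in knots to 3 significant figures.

Pressure gradient: |∂P/∂n| = 100 Pa / 592000 m = 1.69×10⁻⁴ Pa/m
Geostrophic balance (pressure-gradient force = Coriolis force):
V_g = (1/(fρ)) |∂P/∂n| = 1.69×10⁻⁴ / (7.73×10⁻⁵ × 1.11) = 1.97 m/s
Converting: 1.97 m/s × 1.944 = 3.83 knots

3.83 knots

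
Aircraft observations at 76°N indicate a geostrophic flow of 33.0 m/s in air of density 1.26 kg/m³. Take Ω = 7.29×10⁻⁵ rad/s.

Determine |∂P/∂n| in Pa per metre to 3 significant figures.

5.88×10⁻³ Pa/m

Coriolis parameter at 76°N:
f = 2Ω sin φ = 2 × 7.29×10⁻⁵ × sin 76° = 1.41×10⁻⁴ s⁻¹
Geostrophic balance rearranged: |∂P/∂n| = f ρ V_g
|∂P/∂n| = 1.41×10⁻⁴ × 1.26 × 33.0 = 5.88×10⁻³ Pa/m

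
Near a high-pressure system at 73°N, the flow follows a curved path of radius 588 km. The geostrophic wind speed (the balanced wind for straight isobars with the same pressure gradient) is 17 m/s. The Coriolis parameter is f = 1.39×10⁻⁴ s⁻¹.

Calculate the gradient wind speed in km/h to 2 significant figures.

87 km/h

Around a high, pressure-gradient force acts outward with centrifugal, so Coriolis balances both:
fV = (1/ρ)|∂P/∂n| + V²/R  →  V² − fR·V + fR·V_g = 0
With fR = 1.39×10⁻⁴ × 588×10³ m = 81.7 m/s:
V = [fR − √((fR)² − 4 fR V_g)]/2 = [81.7 − √(81.7² − 4×81.7×17)]/2 = 24.1 m/s
Supergeostrophic (V > V_g = 17 m/s), as expected around a high.
Converting: 24.1 m/s × 3.6 = 87 km/h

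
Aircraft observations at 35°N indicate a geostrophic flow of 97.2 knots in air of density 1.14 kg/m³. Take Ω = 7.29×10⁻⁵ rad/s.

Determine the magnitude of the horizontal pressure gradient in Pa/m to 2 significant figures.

Coriolis parameter at 35°N:
f = 2Ω sin φ = 2 × 7.29×10⁻⁵ × sin 35° = 8.36×10⁻⁵ s⁻¹
Wind speed in SI: 97.2 knots = 50.0 m/s
Geostrophic balance rearranged: |∂P/∂n| = f ρ V_g
|∂P/∂n| = 8.36×10⁻⁵ × 1.14 × 50.0 = 4.77×10⁻³ Pa/m

4.8×10⁻³ Pa/m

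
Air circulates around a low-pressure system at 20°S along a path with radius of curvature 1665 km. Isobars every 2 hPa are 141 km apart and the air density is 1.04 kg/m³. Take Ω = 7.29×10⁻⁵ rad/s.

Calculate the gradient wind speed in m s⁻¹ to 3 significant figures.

21.7 m s⁻¹

Coriolis parameter at 20°S:
f = 2Ω sin φ = 2 × 7.29×10⁻⁵ × sin 20° = 4.99×10⁻⁵ s⁻¹
Pressure gradient: |∂P/∂n| = 200 Pa / 141000 m = 1.42×10⁻³ Pa/m
Geostrophic speed: V_g = |∂P/∂n|/(fρ) = 1.42×10⁻³/(4.99×10⁻⁵ × 1.04) = 27.4 m/s
Around a low, centrifugal force acts outward with Coriolis, so pressure-gradient force balances both:
(1/ρ)|∂P/∂n| = fV + V²/R  →  V² + fR·V − fR·V_g = 0
With fR = 4.99×10⁻⁵ × 1665×10³ m = 83.0 m/s:
V = [−fR + √((fR)² + 4 fR V_g)]/2 = [−83.0 + √(83.0² + 4×83.0×27.4)]/2 = 21.7 m/s
Subgeostrophic (V < V_g = 27.4 m/s), as expected around a low.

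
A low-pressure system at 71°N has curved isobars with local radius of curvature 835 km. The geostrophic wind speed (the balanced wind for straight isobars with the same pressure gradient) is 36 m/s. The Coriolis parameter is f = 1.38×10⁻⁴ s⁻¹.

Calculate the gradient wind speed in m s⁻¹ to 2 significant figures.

29 m s⁻¹

Around a low, centrifugal force acts outward with Coriolis, so pressure-gradient force balances both:
(1/ρ)|∂P/∂n| = fV + V²/R  →  V² + fR·V − fR·V_g = 0
With fR = 1.38×10⁻⁴ × 835×10³ m = 115 m/s:
V = [−fR + √((fR)² + 4 fR V_g)]/2 = [−115 + √(115² + 4×115×36)]/2 = 28.8 m/s
Subgeostrophic (V < V_g = 36 m/s), as expected around a low.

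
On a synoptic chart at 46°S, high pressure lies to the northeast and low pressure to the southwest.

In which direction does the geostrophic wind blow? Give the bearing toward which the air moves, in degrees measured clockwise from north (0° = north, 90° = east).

The pressure-gradient force points toward the southwest (bearing 225°).
Geostrophic balance: in the Southern Hemisphere the Coriolis force deflects motion to the left, so the geostrophic wind blows 90° to the left of the pressure-gradient force (low pressure on the right).
Rotating 225° by 90° counterclockwise gives 135° — the wind blows toward the southeast.

135°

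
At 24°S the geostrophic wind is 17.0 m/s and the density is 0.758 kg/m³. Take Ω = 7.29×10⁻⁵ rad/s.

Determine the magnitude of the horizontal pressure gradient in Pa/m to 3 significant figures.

7.64×10⁻⁴ Pa/m

Coriolis parameter at 24°S:
f = 2Ω sin φ = 2 × 7.29×10⁻⁵ × sin 24° = 5.93×10⁻⁵ s⁻¹
Geostrophic balance rearranged: |∂P/∂n| = f ρ V_g
|∂P/∂n| = 5.93×10⁻⁵ × 0.758 × 17.0 = 7.64×10⁻⁴ Pa/m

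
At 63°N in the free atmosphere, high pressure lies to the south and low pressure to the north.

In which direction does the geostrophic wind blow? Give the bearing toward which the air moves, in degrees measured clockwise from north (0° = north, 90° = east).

The pressure-gradient force points toward the north (bearing 000°).
Geostrophic balance: in the Northern Hemisphere the Coriolis force deflects motion to the right, so the geostrophic wind blows 90° to the right of the pressure-gradient force (low pressure on the left).
Rotating 000° by 90° clockwise gives 090° — the wind blows toward the east.

090°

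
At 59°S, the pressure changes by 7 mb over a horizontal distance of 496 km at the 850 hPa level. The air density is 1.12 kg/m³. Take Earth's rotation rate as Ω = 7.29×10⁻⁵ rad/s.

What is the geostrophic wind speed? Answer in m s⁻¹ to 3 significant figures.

10.1 m s⁻¹

Coriolis parameter at 59°S:
f = 2Ω sin φ = 2 × 7.29×10⁻⁵ × sin 59° = 1.25×10⁻⁴ s⁻¹
Pressure gradient: |∂P/∂n| = 700 Pa / 496000 m = 1.41×10⁻³ Pa/m
Geostrophic balance (pressure-gradient force = Coriolis force):
V_g = (1/(fρ)) |∂P/∂n| = 1.41×10⁻³ / (1.25×10⁻⁴ × 1.12) = 10.1 m/s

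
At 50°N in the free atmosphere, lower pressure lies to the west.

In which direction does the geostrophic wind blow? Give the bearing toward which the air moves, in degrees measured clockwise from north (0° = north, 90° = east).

The pressure-gradient force points toward the west (bearing 270°).
Geostrophic balance: in the Northern Hemisphere the Coriolis force deflects motion to the right, so the geostrophic wind blows 90° to the right of the pressure-gradient force (low pressure on the left).
Rotating 270° by 90° clockwise gives 000° — the wind blows toward the north.

000°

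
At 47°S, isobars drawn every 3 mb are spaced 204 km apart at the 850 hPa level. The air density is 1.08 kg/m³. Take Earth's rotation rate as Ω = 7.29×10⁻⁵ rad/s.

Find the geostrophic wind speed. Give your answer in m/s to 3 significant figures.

Coriolis parameter at 47°S:
f = 2Ω sin φ = 2 × 7.29×10⁻⁵ × sin 47° = 1.07×10⁻⁴ s⁻¹
Pressure gradient: |∂P/∂n| = 300 Pa / 204000 m = 1.47×10⁻³ Pa/m
Geostrophic balance (pressure-gradient force = Coriolis force):
V_g = (1/(fρ)) |∂P/∂n| = 1.47×10⁻³ / (1.07×10⁻⁴ × 1.08) = 12.8 m/s

12.8 m/s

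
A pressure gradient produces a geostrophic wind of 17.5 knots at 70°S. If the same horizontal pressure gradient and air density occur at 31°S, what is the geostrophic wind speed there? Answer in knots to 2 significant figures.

With the same pressure gradient and density, V_g ∝ 1/f ∝ 1/sin φ.
V₂ = V₁ · sin φ₁ / sin φ₂ = 17.5 × sin 70° / sin 31°
V₂ = 17.5 × 0.9397/0.5150 = 32 knots

32 knots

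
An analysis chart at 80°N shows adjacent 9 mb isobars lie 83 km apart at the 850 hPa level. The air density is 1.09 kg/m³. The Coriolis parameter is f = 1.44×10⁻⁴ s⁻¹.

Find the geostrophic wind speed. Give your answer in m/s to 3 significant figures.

Pressure gradient: |∂P/∂n| = 900 Pa / 83000 m = 1.08×10⁻² Pa/m
Geostrophic balance (pressure-gradient force = Coriolis force):
V_g = (1/(fρ)) |∂P/∂n| = 1.08×10⁻² / (1.44×10⁻⁴ × 1.09) = 69.1 m/s

69.1 m/s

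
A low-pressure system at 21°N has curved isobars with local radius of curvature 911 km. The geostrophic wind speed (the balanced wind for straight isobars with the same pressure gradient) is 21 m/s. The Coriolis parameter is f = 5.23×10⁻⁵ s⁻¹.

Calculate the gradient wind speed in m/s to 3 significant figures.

Around a low, centrifugal force acts outward with Coriolis, so pressure-gradient force balances both:
(1/ρ)|∂P/∂n| = fV + V²/R  →  V² + fR·V − fR·V_g = 0
With fR = 5.23×10⁻⁵ × 911×10³ m = 47.6 m/s:
V = [−fR + √((fR)² + 4 fR V_g)]/2 = [−47.6 + √(47.6² + 4×47.6×21)]/2 = 15.8 m/s
Subgeostrophic (V < V_g = 21 m/s), as expected around a low.

15.8 m/s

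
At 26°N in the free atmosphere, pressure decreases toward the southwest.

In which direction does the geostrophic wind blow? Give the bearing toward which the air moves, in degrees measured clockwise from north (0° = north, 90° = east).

315°

The pressure-gradient force points toward the southwest (bearing 225°).
Geostrophic balance: in the Northern Hemisphere the Coriolis force deflects motion to the right, so the geostrophic wind blows 90° to the right of the pressure-gradient force (low pressure on the left).
Rotating 225° by 90° clockwise gives 315° — the wind blows toward the northwest.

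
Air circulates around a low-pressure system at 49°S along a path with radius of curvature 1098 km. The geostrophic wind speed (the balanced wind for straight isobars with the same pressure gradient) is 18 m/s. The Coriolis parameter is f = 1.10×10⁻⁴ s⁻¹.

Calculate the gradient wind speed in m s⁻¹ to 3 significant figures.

15.9 m s⁻¹

Around a low, centrifugal force acts outward with Coriolis, so pressure-gradient force balances both:
(1/ρ)|∂P/∂n| = fV + V²/R  →  V² + fR·V − fR·V_g = 0
With fR = 1.10×10⁻⁴ × 1098×10³ m = 121 m/s:
V = [−fR + √((fR)² + 4 fR V_g)]/2 = [−121 + √(121² + 4×121×18)]/2 = 15.9 m/s
Subgeostrophic (V < V_g = 18 m/s), as expected around a low.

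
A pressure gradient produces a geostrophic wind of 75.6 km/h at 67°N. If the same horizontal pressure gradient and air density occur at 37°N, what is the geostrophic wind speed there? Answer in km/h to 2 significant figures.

120 km/h

With the same pressure gradient and density, V_g ∝ 1/f ∝ 1/sin φ.
V₂ = V₁ · sin φ₁ / sin φ₂ = 75.6 × sin 67° / sin 37°
V₂ = 75.6 × 0.9205/0.6018 = 120 km/h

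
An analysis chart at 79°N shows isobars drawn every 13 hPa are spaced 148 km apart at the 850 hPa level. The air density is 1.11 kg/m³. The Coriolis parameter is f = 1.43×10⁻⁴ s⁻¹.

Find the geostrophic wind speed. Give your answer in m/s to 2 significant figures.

55 m/s

Pressure gradient: |∂P/∂n| = 1300 Pa / 148000 m = 8.78×10⁻³ Pa/m
Geostrophic balance (pressure-gradient force = Coriolis force):
V_g = (1/(fρ)) |∂P/∂n| = 8.78×10⁻³ / (1.43×10⁻⁴ × 1.11) = 55.3 m/s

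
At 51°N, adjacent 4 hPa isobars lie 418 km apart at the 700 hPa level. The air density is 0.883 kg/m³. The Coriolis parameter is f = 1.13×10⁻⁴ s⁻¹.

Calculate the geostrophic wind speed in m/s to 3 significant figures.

Pressure gradient: |∂P/∂n| = 400 Pa / 418000 m = 9.57×10⁻⁴ Pa/m
Geostrophic balance (pressure-gradient force = Coriolis force):
V_g = (1/(fρ)) |∂P/∂n| = 9.57×10⁻⁴ / (1.13×10⁻⁴ × 0.883) = 9.59 m/s

9.59 m/s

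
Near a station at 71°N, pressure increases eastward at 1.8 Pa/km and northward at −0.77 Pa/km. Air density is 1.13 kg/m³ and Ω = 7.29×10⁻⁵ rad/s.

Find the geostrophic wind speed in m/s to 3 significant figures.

Coriolis parameter at 71°N:
f = 2Ω sin φ = 2 × 7.29×10⁻⁵ × sin 71° = 1.38×10⁻⁴ s⁻¹
Component geostrophic relations (x east, y north):
u_g = −(1/(fρ)) ∂P/∂y,  v_g = (1/(fρ)) ∂P/∂x
u_g = −(−0.77×10⁻³)/(1.38×10⁻⁴ × 1.13) = 4.94 m/s;  v_g = (1.8×10⁻³)/(1.38×10⁻⁴ × 1.13) = 11.6 m/s
|V_g| = √(u_g² + v_g²) = 12.6 m/s

12.6 m/s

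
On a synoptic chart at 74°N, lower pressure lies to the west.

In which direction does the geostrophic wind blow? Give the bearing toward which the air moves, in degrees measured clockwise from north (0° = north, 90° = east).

000°

The pressure-gradient force points toward the west (bearing 270°).
Geostrophic balance: in the Northern Hemisphere the Coriolis force deflects motion to the right, so the geostrophic wind blows 90° to the right of the pressure-gradient force (low pressure on the left).
Rotating 270° by 90° clockwise gives 000° — the wind blows toward the north.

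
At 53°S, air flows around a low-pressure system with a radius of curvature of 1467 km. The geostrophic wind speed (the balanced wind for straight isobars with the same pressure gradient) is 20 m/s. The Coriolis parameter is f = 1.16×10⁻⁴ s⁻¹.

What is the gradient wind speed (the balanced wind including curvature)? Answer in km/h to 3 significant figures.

Around a low, centrifugal force acts outward with Coriolis, so pressure-gradient force balances both:
(1/ρ)|∂P/∂n| = fV + V²/R  →  V² + fR·V − fR·V_g = 0
With fR = 1.16×10⁻⁴ × 1467×10³ m = 170 m/s:
V = [−fR + √((fR)² + 4 fR V_g)]/2 = [−170 + √(170² + 4×170×20)]/2 = 18.1 m/s
Subgeostrophic (V < V_g = 20 m/s), as expected around a low.
Converting: 18.1 m/s × 3.6 = 65.1 km/h

65.1 km/h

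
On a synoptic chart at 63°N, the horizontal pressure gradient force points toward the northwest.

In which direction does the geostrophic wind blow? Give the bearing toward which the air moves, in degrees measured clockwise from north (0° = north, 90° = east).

The pressure-gradient force points toward the northwest (bearing 315°).
Geostrophic balance: in the Northern Hemisphere the Coriolis force deflects motion to the right, so the geostrophic wind blows 90° to the right of the pressure-gradient force (low pressure on the left).
Rotating 315° by 90° clockwise gives 045° — the wind blows toward the northeast.

045°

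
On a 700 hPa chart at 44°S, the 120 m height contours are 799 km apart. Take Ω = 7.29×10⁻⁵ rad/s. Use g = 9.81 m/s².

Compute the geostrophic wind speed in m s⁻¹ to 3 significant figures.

Coriolis parameter at 44°S:
f = 2Ω sin φ = 2 × 7.29×10⁻⁵ × sin 44° = 1.01×10⁻⁴ s⁻¹
Height gradient: |∂Z/∂n| = 120 m / 799000 m = 1.50×10⁻⁴
On a pressure surface, geostrophic balance gives V_g = (g/f)|∂Z/∂n|:
V_g = 9.81 × 1.50×10⁻⁴ / 1.01×10⁻⁴ = 14.5 m/s

14.5 m s⁻¹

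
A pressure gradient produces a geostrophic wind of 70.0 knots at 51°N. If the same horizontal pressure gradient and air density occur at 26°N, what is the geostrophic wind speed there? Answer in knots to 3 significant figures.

With the same pressure gradient and density, V_g ∝ 1/f ∝ 1/sin φ.
V₂ = V₁ · sin φ₁ / sin φ₂ = 70.0 × sin 51° / sin 26°
V₂ = 70.0 × 0.7771/0.4384 = 124 knots

124 knots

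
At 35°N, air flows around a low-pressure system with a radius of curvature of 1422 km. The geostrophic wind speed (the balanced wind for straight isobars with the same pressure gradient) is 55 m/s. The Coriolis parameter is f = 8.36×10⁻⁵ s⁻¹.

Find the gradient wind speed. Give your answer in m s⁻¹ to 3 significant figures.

Around a low, centrifugal force acts outward with Coriolis, so pressure-gradient force balances both:
(1/ρ)|∂P/∂n| = fV + V²/R  →  V² + fR·V − fR·V_g = 0
With fR = 8.36×10⁻⁵ × 1422×10³ m = 119 m/s:
V = [−fR + √((fR)² + 4 fR V_g)]/2 = [−119 + √(119² + 4×119×55)]/2 = 40.9 m/s
Subgeostrophic (V < V_g = 55 m/s), as expected around a low.

40.9 m s⁻¹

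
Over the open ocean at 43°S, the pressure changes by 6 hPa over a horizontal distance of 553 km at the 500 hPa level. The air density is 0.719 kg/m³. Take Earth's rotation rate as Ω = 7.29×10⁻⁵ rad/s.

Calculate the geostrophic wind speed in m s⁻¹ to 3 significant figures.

15.2 m s⁻¹

Coriolis parameter at 43°S:
f = 2Ω sin φ = 2 × 7.29×10⁻⁵ × sin 43° = 9.94×10⁻⁵ s⁻¹
Pressure gradient: |∂P/∂n| = 600 Pa / 553000 m = 1.08×10⁻³ Pa/m
Geostrophic balance (pressure-gradient force = Coriolis force):
V_g = (1/(fρ)) |∂P/∂n| = 1.08×10⁻³ / (9.94×10⁻⁵ × 0.719) = 15.2 m/s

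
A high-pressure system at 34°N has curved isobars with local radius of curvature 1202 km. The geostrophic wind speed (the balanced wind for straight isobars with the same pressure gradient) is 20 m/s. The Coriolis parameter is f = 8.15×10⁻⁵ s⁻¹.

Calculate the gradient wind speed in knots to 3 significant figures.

Around a high, pressure-gradient force acts outward with centrifugal, so Coriolis balances both:
fV = (1/ρ)|∂P/∂n| + V²/R  →  V² − fR·V + fR·V_g = 0
With fR = 8.15×10⁻⁵ × 1202×10³ m = 98.0 m/s:
V = [fR − √((fR)² − 4 fR V_g)]/2 = [98.0 − √(98.0² − 4×98.0×20)]/2 = 28 m/s
Supergeostrophic (V > V_g = 20 m/s), as expected around a high.
Converting: 28 m/s × 1.944 = 54.4 knots

54.4 knots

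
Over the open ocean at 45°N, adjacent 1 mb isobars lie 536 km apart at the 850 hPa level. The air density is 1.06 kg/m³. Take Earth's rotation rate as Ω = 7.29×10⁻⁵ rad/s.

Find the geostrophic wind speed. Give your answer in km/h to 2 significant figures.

6.1 km/h

Coriolis parameter at 45°N:
f = 2Ω sin φ = 2 × 7.29×10⁻⁵ × sin 45° = 1.03×10⁻⁴ s⁻¹
Pressure gradient: |∂P/∂n| = 100 Pa / 536000 m = 1.87×10⁻⁴ Pa/m
Geostrophic balance (pressure-gradient force = Coriolis force):
V_g = (1/(fρ)) |∂P/∂n| = 1.87×10⁻⁴ / (1.03×10⁻⁴ × 1.06) = 1.71 m/s
Converting: 1.71 m/s × 3.6 = 6.1 km/h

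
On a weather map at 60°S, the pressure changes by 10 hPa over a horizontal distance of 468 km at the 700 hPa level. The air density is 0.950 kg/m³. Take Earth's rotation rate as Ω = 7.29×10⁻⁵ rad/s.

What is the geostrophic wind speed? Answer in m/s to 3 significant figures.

Coriolis parameter at 60°S:
f = 2Ω sin φ = 2 × 7.29×10⁻⁵ × sin 60° = 1.26×10⁻⁴ s⁻¹
Pressure gradient: |∂P/∂n| = 1000 Pa / 468000 m = 2.14×10⁻³ Pa/m
Geostrophic balance (pressure-gradient force = Coriolis force):
V_g = (1/(fρ)) |∂P/∂n| = 2.14×10⁻³ / (1.26×10⁻⁴ × 0.950) = 17.8 m/s

17.8 m/s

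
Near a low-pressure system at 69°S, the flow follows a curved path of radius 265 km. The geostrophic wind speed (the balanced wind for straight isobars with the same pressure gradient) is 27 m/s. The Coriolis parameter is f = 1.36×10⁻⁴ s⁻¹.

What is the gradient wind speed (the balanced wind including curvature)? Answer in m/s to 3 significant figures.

Around a low, centrifugal force acts outward with Coriolis, so pressure-gradient force balances both:
(1/ρ)|∂P/∂n| = fV + V²/R  →  V² + fR·V − fR·V_g = 0
With fR = 1.36×10⁻⁴ × 265×10³ m = 36.0 m/s:
V = [−fR + √((fR)² + 4 fR V_g)]/2 = [−36.0 + √(36.0² + 4×36.0×27)]/2 = 18 m/s
Subgeostrophic (V < V_g = 27 m/s), as expected around a low.

18.0 m/s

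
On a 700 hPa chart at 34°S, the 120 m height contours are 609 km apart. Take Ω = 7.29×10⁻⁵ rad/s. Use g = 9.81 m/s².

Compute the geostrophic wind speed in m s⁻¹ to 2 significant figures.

24 m s⁻¹

Coriolis parameter at 34°S:
f = 2Ω sin φ = 2 × 7.29×10⁻⁵ × sin 34° = 8.15×10⁻⁵ s⁻¹
Height gradient: |∂Z/∂n| = 120 m / 609000 m = 1.97×10⁻⁴
On a pressure surface, geostrophic balance gives V_g = (g/f)|∂Z/∂n|:
V_g = 9.81 × 1.97×10⁻⁴ / 8.15×10⁻⁵ = 23.7 m/s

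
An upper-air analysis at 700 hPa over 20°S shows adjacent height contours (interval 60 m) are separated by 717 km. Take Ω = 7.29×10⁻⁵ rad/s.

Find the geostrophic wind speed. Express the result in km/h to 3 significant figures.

59.3 km/h

Coriolis parameter at 20°S:
f = 2Ω sin φ = 2 × 7.29×10⁻⁵ × sin 20° = 4.99×10⁻⁵ s⁻¹
Height gradient: |∂Z/∂n| = 60 m / 717000 m = 8.37×10⁻⁵
On a pressure surface, geostrophic balance gives V_g = (g/f)|∂Z/∂n|:
V_g = 9.81 × 8.37×10⁻⁵ / 4.99×10⁻⁵ = 16.5 m/s
Converting: 16.5 m/s × 3.6 = 59.3 km/h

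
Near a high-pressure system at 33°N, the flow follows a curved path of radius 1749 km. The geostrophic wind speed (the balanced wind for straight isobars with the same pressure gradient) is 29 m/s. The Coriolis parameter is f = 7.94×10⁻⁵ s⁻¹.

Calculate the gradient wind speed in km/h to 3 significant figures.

Around a high, pressure-gradient force acts outward with centrifugal, so Coriolis balances both:
fV = (1/ρ)|∂P/∂n| + V²/R  →  V² − fR·V + fR·V_g = 0
With fR = 7.94×10⁻⁵ × 1749×10³ m = 139 m/s:
V = [fR − √((fR)² − 4 fR V_g)]/2 = [139 − √(139² − 4×139×29)]/2 = 41.3 m/s
Supergeostrophic (V > V_g = 29 m/s), as expected around a high.
Converting: 41.3 m/s × 3.6 = 149 km/h

149 km/h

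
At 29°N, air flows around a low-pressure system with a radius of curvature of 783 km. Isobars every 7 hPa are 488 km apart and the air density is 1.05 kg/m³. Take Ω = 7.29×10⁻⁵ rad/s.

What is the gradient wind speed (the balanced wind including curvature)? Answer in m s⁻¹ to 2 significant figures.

Coriolis parameter at 29°N:
f = 2Ω sin φ = 2 × 7.29×10⁻⁵ × sin 29° = 7.07×10⁻⁵ s⁻¹
Pressure gradient: |∂P/∂n| = 700 Pa / 488000 m = 1.43×10⁻³ Pa/m
Geostrophic speed: V_g = |∂P/∂n|/(fρ) = 1.43×10⁻³/(7.07×10⁻⁵ × 1.05) = 19.3 m/s
Around a low, centrifugal force acts outward with Coriolis, so pressure-gradient force balances both:
(1/ρ)|∂P/∂n| = fV + V²/R  →  V² + fR·V − fR·V_g = 0
With fR = 7.07×10⁻⁵ × 783×10³ m = 55.3 m/s:
V = [−fR + √((fR)² + 4 fR V_g)]/2 = [−55.3 + √(55.3² + 4×55.3×19.3)]/2 = 15.2 m/s
Subgeostrophic (V < V_g = 19.3 m/s), as expected around a low.

15 m s⁻¹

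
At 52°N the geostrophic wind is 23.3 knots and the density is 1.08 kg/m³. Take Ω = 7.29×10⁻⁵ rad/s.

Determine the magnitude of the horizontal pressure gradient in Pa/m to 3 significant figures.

1.49×10⁻³ Pa/m

Coriolis parameter at 52°N:
f = 2Ω sin φ = 2 × 7.29×10⁻⁵ × sin 52° = 1.15×10⁻⁴ s⁻¹
Wind speed in SI: 23.3 knots = 12.0 m/s
Geostrophic balance rearranged: |∂P/∂n| = f ρ V_g
|∂P/∂n| = 1.15×10⁻⁴ × 1.08 × 12.0 = 1.49×10⁻³ Pa/m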